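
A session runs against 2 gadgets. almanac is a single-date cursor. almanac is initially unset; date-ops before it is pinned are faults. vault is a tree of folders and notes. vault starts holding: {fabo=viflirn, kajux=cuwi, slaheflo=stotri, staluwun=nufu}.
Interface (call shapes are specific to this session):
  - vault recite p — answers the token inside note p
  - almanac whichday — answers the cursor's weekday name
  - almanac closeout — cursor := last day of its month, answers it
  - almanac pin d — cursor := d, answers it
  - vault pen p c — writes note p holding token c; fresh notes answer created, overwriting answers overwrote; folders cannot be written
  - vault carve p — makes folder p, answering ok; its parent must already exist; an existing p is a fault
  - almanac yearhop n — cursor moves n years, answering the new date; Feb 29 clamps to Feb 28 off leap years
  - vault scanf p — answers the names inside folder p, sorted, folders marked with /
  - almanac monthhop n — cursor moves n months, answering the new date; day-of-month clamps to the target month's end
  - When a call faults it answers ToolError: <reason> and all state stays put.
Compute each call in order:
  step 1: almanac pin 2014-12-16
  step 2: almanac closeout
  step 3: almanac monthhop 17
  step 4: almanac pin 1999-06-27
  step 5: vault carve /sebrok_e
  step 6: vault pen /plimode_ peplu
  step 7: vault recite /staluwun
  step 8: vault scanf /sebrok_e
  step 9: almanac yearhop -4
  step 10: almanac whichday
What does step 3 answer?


Answer: 2016-05-31

Derivation:
% almanac pin(d: 2014-12-16) == 2014-12-16
% almanac closeout() == 2014-12-31
% almanac monthhop(n: 17) == 2016-05-31
% almanac pin(d: 1999-06-27) == 1999-06-27
% vault carve(p: /sebrok_e) == ok
% vault pen(p: /plimode_, c: peplu) == created
% vault recite(p: /staluwun) == nufu
% vault scanf(p: /sebrok_e) == []
% almanac yearhop(n: -4) == 1995-06-27
% almanac whichday() == Tuesday


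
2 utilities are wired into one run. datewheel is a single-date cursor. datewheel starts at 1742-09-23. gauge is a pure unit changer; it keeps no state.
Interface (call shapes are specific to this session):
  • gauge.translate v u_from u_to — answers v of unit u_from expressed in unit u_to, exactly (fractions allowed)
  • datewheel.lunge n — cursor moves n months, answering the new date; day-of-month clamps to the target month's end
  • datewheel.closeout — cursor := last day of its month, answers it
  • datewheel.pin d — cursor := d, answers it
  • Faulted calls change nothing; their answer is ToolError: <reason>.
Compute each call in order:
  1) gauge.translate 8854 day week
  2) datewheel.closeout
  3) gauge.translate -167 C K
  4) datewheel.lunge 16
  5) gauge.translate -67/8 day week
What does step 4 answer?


Answer: 1744-01-30

Derivation:
-> translate(8854, day, week)
<- 8854/7
-> closeout()
<- 1742-09-30
-> translate(-167, C, K)
<- 2123/20
-> lunge(16)
<- 1744-01-30
-> translate(-67/8, day, week)
<- -67/56


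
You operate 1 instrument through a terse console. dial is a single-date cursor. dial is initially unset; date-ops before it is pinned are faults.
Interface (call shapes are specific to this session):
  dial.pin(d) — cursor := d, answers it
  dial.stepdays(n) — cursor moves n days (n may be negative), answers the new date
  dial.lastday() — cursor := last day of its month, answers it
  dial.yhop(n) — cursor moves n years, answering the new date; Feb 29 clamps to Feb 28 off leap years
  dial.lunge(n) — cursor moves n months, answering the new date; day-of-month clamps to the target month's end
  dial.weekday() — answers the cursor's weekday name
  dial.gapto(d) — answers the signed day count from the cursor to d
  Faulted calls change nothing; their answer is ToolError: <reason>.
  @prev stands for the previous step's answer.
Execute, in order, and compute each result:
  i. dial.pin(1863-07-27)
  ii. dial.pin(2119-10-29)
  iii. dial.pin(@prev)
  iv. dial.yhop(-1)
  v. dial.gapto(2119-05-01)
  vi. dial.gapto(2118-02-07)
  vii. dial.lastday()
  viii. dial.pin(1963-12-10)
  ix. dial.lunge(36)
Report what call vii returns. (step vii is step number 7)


Answer: 2118-10-31

Derivation:
! dial.pin(1863-07-27) ~> 1863-07-27
! dial.pin(2119-10-29) ~> 2119-10-29
! dial.pin(@prev) ~> 2119-10-29
! dial.yhop(-1) ~> 2118-10-29
! dial.gapto(2119-05-01) ~> 184
! dial.gapto(2118-02-07) ~> -264
! dial.lastday() ~> 2118-10-31
! dial.pin(1963-12-10) ~> 1963-12-10
! dial.lunge(36) ~> 1966-12-10


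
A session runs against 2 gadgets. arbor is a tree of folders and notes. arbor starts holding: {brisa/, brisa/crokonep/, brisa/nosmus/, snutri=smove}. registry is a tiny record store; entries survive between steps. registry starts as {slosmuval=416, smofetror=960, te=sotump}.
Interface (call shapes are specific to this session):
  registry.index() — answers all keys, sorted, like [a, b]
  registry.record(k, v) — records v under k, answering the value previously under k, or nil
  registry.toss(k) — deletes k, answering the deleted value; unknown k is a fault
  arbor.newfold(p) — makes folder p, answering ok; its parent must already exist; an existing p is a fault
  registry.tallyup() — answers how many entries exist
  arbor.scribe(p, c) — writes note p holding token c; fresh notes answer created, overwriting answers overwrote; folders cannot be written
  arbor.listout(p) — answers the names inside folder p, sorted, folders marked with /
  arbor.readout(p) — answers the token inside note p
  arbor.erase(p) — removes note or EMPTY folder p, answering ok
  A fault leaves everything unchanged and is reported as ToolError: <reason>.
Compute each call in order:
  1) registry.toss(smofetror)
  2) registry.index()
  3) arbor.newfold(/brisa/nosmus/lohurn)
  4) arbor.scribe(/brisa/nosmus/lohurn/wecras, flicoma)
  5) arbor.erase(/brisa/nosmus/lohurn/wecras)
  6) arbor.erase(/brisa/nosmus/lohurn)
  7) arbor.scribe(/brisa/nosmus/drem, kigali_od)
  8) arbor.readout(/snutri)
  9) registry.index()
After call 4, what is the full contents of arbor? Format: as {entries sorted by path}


// toss(k→smofetror) => 960
// index() => [slosmuval, te]
// newfold(p→/brisa/nosmus/lohurn) => ok
// scribe(p→/brisa/nosmus/lohurn/wecras, c→flicoma) => created
// erase(p→/brisa/nosmus/lohurn/wecras) => ok
// erase(p→/brisa/nosmus/lohurn) => ok
// scribe(p→/brisa/nosmus/drem, c→kigali_od) => created
// readout(p→/snutri) => smove
// index() => [slosmuval, te]

Answer: {brisa/, brisa/crokonep/, brisa/nosmus/, brisa/nosmus/lohurn/, brisa/nosmus/lohurn/wecras=flicoma, snutri=smove}


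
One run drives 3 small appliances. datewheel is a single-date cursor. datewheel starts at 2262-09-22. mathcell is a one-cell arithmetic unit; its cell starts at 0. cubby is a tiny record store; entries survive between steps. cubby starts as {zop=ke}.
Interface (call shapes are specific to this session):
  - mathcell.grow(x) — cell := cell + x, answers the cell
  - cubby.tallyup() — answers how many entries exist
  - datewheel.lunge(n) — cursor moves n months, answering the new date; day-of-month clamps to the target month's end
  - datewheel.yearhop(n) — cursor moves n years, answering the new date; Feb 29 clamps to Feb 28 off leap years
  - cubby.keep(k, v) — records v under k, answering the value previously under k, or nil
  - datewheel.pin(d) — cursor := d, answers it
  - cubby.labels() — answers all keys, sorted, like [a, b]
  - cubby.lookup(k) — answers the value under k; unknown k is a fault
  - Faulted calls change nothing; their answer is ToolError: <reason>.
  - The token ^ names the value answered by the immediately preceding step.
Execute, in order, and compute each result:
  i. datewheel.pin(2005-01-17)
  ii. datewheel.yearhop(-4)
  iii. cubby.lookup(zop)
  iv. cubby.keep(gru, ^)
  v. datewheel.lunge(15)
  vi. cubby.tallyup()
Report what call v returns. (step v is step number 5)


[in] datewheel.pin d=2005-01-17
  2005-01-17
[in] datewheel.yearhop n=-4
  2001-01-17
[in] cubby.lookup k=zop
  ke
[in] cubby.keep k=gru v=^
  nil
[in] datewheel.lunge n=15
  2002-04-17
[in] cubby.tallyup
  2

Answer: 2002-04-17


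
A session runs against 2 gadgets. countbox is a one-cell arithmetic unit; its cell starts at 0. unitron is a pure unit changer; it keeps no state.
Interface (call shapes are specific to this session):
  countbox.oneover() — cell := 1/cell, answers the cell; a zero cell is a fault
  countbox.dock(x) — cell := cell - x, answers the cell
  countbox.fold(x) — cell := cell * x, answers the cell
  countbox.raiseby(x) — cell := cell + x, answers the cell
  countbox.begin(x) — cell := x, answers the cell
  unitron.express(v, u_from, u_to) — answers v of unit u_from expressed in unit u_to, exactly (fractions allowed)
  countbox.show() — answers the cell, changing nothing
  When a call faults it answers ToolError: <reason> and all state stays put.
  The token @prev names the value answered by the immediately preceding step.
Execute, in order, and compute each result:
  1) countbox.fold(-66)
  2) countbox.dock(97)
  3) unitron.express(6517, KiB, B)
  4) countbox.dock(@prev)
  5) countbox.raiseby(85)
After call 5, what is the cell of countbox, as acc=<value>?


I invoke countbox.fold with -66, yielding 0.
I invoke countbox.dock with 97, → -97.
Invoking unitron.express with 6517, KiB, B, and get 6673408.
Next I call countbox.dock with @prev: -6673505.
Next I call countbox.raiseby with 85: -6673420.

Answer: acc=-6673420


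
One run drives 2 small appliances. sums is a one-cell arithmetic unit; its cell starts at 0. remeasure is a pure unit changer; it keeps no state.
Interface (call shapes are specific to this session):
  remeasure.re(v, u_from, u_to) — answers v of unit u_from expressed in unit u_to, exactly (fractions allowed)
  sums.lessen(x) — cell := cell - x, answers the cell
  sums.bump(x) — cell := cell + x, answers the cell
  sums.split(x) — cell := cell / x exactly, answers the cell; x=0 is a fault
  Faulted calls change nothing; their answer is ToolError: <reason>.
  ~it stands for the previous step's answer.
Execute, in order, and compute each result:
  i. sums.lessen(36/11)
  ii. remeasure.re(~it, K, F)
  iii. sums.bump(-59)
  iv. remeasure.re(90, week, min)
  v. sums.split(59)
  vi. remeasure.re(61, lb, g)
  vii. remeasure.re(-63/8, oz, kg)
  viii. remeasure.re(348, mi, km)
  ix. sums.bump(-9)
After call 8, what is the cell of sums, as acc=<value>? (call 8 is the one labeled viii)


> lessen 36/11
:: -36/11
> re ~it K F
:: -512117/1100
> bump -59
:: -685/11
> re 90 week min
:: 907200
> split 59
:: -685/649
> re 61 lb g
:: 2766913457/100000
> re -63/8 oz kg
:: -2857631931/12800000000
> re 348 mi km
:: 8750808/15625
> bump -9
:: -6526/649

Answer: acc=-685/649


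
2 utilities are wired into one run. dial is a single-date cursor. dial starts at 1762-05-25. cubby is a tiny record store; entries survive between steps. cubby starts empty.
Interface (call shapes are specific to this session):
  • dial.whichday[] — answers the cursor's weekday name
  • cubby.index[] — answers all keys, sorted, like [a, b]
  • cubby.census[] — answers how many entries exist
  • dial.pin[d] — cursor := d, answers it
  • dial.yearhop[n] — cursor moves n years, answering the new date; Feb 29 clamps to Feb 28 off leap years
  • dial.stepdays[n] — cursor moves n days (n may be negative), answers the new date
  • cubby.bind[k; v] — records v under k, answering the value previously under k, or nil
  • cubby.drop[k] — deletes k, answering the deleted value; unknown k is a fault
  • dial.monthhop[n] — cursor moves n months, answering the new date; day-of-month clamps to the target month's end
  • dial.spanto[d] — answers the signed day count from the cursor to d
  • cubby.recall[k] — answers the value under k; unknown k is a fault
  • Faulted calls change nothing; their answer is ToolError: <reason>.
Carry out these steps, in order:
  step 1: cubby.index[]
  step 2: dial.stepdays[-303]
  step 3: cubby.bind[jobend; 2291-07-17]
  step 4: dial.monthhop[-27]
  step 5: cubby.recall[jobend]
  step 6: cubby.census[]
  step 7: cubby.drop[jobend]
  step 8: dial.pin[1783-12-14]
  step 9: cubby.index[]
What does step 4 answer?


Answer: 1759-04-26

Derivation:
Step: cubby.index[]
Result: []
Step: dial.stepdays[n='-303']
Result: 1761-07-26
Step: cubby.bind[k='jobend'; v='2291-07-17']
Result: nil
Step: dial.monthhop[n='-27']
Result: 1759-04-26
Step: cubby.recall[k='jobend']
Result: 2291-07-17
Step: cubby.census[]
Result: 1
Step: cubby.drop[k='jobend']
Result: 2291-07-17
Step: dial.pin[d='1783-12-14']
Result: 1783-12-14
Step: cubby.index[]
Result: []


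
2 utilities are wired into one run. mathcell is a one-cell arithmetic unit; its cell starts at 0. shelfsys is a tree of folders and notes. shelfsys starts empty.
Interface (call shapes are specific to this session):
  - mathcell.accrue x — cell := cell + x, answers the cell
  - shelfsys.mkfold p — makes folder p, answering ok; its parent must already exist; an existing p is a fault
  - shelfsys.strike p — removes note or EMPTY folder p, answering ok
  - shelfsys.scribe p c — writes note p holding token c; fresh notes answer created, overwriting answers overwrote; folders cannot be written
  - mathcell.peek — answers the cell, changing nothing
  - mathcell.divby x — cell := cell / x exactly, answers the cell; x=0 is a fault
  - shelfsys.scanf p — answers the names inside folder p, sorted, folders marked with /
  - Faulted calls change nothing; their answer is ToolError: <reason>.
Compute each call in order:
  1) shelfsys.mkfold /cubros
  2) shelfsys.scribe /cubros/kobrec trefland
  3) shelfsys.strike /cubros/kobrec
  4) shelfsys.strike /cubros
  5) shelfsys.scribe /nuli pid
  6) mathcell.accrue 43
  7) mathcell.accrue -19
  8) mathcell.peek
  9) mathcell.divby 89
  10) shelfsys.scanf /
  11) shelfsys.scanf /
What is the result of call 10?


-- 1. shelfsys.mkfold(/cubros) ~> ok
-- 2. shelfsys.scribe(/cubros/kobrec, trefland) ~> created
-- 3. shelfsys.strike(/cubros/kobrec) ~> ok
-- 4. shelfsys.strike(/cubros) ~> ok
-- 5. shelfsys.scribe(/nuli, pid) ~> created
-- 6. mathcell.accrue(43) ~> 43
-- 7. mathcell.accrue(-19) ~> 24
-- 8. mathcell.peek() ~> 24
-- 9. mathcell.divby(89) ~> 24/89
-- 10. shelfsys.scanf(/) ~> [nuli]
-- 11. shelfsys.scanf(/) ~> [nuli]

Answer: [nuli]


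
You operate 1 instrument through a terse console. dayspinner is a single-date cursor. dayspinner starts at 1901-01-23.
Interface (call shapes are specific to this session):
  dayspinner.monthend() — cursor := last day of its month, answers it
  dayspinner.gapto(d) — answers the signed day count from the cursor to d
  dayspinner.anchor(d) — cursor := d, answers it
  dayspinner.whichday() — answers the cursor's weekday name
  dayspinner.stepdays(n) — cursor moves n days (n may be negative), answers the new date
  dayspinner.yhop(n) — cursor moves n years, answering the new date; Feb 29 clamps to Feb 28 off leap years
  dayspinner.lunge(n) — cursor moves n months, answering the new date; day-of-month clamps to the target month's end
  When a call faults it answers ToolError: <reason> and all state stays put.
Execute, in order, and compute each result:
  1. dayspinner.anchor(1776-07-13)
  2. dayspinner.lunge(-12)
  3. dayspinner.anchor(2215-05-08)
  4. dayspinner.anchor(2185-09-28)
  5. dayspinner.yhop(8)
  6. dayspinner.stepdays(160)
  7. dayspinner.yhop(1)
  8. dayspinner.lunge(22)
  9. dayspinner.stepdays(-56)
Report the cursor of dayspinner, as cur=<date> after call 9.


Answer: cur=2196-11-12

Derivation:
Do: anchor[d→1776-07-13]
See: 1776-07-13
Do: lunge[n→-12]
See: 1775-07-13
Do: anchor[d→2215-05-08]
See: 2215-05-08
Do: anchor[d→2185-09-28]
See: 2185-09-28
Do: yhop[n→8]
See: 2193-09-28
Do: stepdays[n→160]
See: 2194-03-07
Do: yhop[n→1]
See: 2195-03-07
Do: lunge[n→22]
See: 2197-01-07
Do: stepdays[n→-56]
See: 2196-11-12


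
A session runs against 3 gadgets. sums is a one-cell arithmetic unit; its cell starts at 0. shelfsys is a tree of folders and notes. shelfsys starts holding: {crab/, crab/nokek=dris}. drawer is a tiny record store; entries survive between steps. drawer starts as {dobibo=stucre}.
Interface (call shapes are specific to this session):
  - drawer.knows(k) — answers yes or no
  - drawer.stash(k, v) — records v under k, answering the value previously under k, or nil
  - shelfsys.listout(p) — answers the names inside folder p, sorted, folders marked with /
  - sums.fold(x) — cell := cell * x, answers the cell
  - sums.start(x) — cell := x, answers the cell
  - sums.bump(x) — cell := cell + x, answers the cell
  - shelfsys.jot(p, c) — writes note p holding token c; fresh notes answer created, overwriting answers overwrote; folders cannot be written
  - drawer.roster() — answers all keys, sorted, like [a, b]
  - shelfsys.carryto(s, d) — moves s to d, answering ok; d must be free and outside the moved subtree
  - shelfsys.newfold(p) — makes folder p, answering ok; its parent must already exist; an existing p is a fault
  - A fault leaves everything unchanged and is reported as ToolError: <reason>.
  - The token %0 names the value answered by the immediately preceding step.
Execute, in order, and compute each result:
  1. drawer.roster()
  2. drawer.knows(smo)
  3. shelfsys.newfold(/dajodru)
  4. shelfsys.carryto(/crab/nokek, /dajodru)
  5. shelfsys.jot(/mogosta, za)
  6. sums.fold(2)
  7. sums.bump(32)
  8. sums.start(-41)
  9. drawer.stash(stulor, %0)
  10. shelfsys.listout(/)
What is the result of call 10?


·→ drawer.roster()
·← [dobibo]
·→ drawer.knows(k='smo')
·← no
·→ shelfsys.newfold(p='/dajodru')
·← ok
·→ shelfsys.carryto(s='/crab/nokek', d='/dajodru')
·← ToolError: exists
·→ shelfsys.jot(p='/mogosta', c='za')
·← created
·→ sums.fold(x='2')
·← 0
·→ sums.bump(x='32')
·← 32
·→ sums.start(x='-41')
·← -41
·→ drawer.stash(k='stulor', v='%0')
·← nil
·→ shelfsys.listout(p='/')
·← [crab/, dajodru/, mogosta]

Answer: [crab/, dajodru/, mogosta]


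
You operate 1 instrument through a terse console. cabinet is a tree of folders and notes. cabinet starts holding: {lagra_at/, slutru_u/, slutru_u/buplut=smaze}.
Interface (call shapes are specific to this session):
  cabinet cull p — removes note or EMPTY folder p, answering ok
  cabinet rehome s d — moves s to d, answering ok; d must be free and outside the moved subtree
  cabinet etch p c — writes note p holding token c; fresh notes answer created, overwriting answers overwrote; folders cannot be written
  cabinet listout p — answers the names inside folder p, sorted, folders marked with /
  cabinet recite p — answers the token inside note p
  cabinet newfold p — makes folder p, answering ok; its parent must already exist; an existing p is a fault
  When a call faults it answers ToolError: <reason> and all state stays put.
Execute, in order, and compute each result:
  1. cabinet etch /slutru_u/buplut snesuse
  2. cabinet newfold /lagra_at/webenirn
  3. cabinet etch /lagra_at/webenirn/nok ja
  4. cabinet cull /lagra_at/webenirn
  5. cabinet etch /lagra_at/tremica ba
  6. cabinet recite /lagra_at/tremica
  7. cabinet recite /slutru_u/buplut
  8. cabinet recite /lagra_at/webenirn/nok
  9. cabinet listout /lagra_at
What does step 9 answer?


I use cabinet etch(p=/slutru_u/buplut, c=snesuse), yielding overwrote.
Next I call cabinet newfold(p=/lagra_at/webenirn), yielding ok.
Calling cabinet etch(p=/lagra_at/webenirn/nok, c=ja), and get created.
Now I run cabinet cull(p=/lagra_at/webenirn), and see ToolError: not empty.
Using cabinet etch(p=/lagra_at/tremica, c=ba), which returns created.
Next I call cabinet recite(p=/lagra_at/tremica), and get ba.
I invoke cabinet recite(p=/slutru_u/buplut), — result: snesuse.
Using cabinet recite(p=/lagra_at/webenirn/nok), which returns ja.
I try cabinet listout(p=/lagra_at), yielding [tremica, webenirn/].

Answer: [tremica, webenirn/]


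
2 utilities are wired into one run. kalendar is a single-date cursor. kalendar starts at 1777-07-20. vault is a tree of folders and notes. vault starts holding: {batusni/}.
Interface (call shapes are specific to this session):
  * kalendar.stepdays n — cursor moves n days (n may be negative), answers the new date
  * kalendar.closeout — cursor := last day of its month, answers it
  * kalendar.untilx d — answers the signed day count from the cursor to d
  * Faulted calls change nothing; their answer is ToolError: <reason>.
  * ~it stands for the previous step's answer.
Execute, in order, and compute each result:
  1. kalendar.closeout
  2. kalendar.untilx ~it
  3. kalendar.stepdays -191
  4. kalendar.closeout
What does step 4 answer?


! kalendar.closeout() => 1777-07-31
! kalendar.untilx(d: ~it) => 0
! kalendar.stepdays(n: -191) => 1777-01-21
! kalendar.closeout() => 1777-01-31

Answer: 1777-01-31


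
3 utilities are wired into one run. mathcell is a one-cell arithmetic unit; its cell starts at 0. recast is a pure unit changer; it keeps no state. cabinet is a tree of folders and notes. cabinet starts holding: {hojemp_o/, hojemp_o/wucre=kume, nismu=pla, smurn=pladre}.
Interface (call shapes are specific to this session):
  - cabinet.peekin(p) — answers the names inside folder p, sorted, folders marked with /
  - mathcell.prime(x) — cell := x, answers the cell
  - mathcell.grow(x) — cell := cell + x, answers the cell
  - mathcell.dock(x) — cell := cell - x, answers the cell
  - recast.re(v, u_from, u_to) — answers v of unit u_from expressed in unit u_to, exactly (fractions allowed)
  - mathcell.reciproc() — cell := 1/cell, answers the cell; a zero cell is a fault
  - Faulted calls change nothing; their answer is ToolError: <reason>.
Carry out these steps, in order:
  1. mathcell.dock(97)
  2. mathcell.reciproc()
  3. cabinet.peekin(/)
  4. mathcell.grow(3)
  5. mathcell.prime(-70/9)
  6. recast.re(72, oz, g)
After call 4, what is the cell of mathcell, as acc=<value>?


Answer: acc=290/97

Derivation:
$ mathcell.dock x→97
  -97
$ mathcell.reciproc
  -1/97
$ cabinet.peekin p→/
  [hojemp_o/, nismu, smurn]
$ mathcell.grow x→3
  290/97
$ mathcell.prime x→-70/9
  -70/9
$ recast.re v→72 u_from→oz u_to→g
  408233133/200000


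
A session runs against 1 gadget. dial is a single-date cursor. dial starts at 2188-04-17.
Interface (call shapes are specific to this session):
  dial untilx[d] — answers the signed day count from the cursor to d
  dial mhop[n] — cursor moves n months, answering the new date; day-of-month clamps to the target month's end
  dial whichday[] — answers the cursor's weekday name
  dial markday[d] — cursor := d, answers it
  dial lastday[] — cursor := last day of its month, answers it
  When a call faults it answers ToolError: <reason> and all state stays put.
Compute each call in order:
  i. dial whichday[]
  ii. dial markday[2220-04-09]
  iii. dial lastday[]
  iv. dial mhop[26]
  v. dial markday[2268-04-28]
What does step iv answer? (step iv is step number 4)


CALL dial whichday[]
RET  Thursday
CALL dial markday[d: 2220-04-09]
RET  2220-04-09
CALL dial lastday[]
RET  2220-04-30
CALL dial mhop[n: 26]
RET  2222-06-30
CALL dial markday[d: 2268-04-28]
RET  2268-04-28

Answer: 2222-06-30


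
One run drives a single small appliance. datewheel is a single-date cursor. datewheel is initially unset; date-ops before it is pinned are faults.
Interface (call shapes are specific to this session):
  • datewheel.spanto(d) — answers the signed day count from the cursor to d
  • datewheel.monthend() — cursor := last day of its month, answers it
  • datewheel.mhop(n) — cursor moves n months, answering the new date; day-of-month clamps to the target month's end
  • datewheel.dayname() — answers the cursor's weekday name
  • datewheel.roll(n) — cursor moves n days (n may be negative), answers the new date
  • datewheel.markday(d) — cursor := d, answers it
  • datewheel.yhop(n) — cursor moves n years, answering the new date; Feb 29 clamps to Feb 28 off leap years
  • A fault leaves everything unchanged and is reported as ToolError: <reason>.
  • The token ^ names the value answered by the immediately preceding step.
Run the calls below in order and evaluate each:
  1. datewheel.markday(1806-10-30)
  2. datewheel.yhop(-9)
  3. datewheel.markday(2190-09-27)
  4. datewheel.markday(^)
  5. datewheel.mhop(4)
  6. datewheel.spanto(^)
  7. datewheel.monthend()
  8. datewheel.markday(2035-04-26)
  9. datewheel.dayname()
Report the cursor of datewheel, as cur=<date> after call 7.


Answer: cur=2191-01-31

Derivation:
Invoking markday using d='1806-10-30', yielding 1806-10-30.
I run yhop using n='-9': 1797-10-30.
I call markday using d='2190-09-27', and see 2190-09-27.
Calling markday using d='^', which returns 2190-09-27.
I use mhop using n='4', which returns 2191-01-27.
I call spanto using d='^', → 0.
Next I call monthend(), and observe 2191-01-31.
I run markday using d='2035-04-26', yielding 2035-04-26.
I use dayname(): Thursday.


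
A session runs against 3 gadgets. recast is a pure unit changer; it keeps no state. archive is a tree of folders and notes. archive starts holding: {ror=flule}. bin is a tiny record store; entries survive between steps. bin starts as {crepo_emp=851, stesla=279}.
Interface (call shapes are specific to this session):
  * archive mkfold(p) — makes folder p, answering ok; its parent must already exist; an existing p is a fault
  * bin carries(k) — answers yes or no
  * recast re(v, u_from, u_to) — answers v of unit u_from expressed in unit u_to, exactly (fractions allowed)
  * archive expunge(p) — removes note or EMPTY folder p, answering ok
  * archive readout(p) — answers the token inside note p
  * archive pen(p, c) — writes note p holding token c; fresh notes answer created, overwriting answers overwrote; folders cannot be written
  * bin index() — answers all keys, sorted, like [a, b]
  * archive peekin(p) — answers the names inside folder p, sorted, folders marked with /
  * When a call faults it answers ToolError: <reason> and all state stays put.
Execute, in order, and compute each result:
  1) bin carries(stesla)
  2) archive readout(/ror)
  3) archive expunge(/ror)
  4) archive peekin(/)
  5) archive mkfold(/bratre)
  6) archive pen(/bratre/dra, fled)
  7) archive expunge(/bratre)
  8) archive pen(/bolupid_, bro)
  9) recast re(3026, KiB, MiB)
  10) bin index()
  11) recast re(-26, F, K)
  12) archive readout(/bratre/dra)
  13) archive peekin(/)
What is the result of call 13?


Answer: [bolupid_, bratre/]

Derivation:
==> bin carries(k=stesla)
<== yes
==> archive readout(p=/ror)
<== flule
==> archive expunge(p=/ror)
<== ok
==> archive peekin(p=/)
<== []
==> archive mkfold(p=/bratre)
<== ok
==> archive pen(p=/bratre/dra, c=fled)
<== created
==> archive expunge(p=/bratre)
<== ToolError: not empty
==> archive pen(p=/bolupid_, c=bro)
<== created
==> recast re(v=3026, u_from=KiB, u_to=MiB)
<== 1513/512
==> bin index()
<== [crepo_emp, stesla]
==> recast re(v=-26, u_from=F, u_to=K)
<== 43367/180
==> archive readout(p=/bratre/dra)
<== fled
==> archive peekin(p=/)
<== [bolupid_, bratre/]


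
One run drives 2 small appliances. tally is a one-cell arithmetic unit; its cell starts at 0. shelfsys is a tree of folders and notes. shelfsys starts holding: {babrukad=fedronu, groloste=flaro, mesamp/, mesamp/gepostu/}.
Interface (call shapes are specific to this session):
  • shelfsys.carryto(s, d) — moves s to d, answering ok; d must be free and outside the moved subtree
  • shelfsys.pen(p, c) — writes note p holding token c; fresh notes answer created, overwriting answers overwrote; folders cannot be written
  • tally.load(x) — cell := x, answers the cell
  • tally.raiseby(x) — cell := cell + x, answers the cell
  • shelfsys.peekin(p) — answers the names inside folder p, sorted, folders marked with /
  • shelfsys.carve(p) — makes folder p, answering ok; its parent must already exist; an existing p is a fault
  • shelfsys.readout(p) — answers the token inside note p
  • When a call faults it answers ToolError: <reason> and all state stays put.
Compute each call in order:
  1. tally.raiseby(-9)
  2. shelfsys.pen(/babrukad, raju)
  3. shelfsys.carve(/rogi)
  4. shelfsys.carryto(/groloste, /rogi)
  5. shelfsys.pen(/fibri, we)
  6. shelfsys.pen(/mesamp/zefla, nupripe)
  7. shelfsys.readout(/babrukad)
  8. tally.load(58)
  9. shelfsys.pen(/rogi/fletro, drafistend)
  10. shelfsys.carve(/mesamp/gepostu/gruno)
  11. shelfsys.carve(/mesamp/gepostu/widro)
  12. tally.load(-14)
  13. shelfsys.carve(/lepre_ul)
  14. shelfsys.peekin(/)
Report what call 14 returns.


;; 1. raiseby(x→-9) == -9
;; 2. pen(p→/babrukad, c→raju) == overwrote
;; 3. carve(p→/rogi) == ok
;; 4. carryto(s→/groloste, d→/rogi) == ToolError: exists
;; 5. pen(p→/fibri, c→we) == created
;; 6. pen(p→/mesamp/zefla, c→nupripe) == created
;; 7. readout(p→/babrukad) == raju
;; 8. load(x→58) == 58
;; 9. pen(p→/rogi/fletro, c→drafistend) == created
;; 10. carve(p→/mesamp/gepostu/gruno) == ok
;; 11. carve(p→/mesamp/gepostu/widro) == ok
;; 12. load(x→-14) == -14
;; 13. carve(p→/lepre_ul) == ok
;; 14. peekin(p→/) == [babrukad, fibri, groloste, lepre_ul/, mesamp/, rogi/]

Answer: [babrukad, fibri, groloste, lepre_ul/, mesamp/, rogi/]


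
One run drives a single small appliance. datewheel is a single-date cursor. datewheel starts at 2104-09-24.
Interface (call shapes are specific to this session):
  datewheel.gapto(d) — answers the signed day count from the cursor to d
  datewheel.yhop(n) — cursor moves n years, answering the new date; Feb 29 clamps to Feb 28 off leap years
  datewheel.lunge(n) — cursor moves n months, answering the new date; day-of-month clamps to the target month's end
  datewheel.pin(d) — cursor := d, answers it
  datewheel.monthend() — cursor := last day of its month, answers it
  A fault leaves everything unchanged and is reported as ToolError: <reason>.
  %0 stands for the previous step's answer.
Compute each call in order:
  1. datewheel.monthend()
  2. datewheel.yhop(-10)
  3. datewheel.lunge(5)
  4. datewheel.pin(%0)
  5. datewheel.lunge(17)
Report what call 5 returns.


-- 1. datewheel.monthend() == 2104-09-30
-- 2. datewheel.yhop(-10) == 2094-09-30
-- 3. datewheel.lunge(5) == 2095-02-28
-- 4. datewheel.pin(%0) == 2095-02-28
-- 5. datewheel.lunge(17) == 2096-07-28

Answer: 2096-07-28


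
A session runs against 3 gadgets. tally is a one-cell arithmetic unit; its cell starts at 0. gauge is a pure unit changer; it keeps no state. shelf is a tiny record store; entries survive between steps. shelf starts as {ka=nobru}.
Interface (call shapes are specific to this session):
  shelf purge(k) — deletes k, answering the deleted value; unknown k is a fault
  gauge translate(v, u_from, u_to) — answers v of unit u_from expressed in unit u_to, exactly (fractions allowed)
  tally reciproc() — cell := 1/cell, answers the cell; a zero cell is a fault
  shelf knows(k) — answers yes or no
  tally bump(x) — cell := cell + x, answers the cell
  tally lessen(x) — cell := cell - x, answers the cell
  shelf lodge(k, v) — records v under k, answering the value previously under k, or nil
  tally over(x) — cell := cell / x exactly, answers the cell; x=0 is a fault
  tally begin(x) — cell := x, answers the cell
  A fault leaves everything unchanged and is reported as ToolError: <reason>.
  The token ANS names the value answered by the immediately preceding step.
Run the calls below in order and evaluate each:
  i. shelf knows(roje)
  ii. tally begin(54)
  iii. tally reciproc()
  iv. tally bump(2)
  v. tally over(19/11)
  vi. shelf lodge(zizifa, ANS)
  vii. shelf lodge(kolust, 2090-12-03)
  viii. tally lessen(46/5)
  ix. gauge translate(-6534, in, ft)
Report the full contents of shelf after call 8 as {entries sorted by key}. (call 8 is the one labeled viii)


Answer: {ka=nobru, kolust=2090-12-03, zizifa=1199/1026}

Derivation:
Invoking shelf knows using k: roje, yielding no.
Now I run tally begin using x: 54, and get 54.
I call tally reciproc, and observe 1/54.
Then tally bump using x: 2: 109/54.
Now I run tally over using x: 19/11, which returns 1199/1026.
I try shelf lodge using k: zizifa, v: ANS, and observe nil.
Calling shelf lodge using k: kolust, v: 2090-12-03, → nil.
Next I call tally lessen using x: 46/5, yielding -41201/5130.
I call gauge translate using v: -6534, u_from: in, u_to: ft, and see -1089/2.


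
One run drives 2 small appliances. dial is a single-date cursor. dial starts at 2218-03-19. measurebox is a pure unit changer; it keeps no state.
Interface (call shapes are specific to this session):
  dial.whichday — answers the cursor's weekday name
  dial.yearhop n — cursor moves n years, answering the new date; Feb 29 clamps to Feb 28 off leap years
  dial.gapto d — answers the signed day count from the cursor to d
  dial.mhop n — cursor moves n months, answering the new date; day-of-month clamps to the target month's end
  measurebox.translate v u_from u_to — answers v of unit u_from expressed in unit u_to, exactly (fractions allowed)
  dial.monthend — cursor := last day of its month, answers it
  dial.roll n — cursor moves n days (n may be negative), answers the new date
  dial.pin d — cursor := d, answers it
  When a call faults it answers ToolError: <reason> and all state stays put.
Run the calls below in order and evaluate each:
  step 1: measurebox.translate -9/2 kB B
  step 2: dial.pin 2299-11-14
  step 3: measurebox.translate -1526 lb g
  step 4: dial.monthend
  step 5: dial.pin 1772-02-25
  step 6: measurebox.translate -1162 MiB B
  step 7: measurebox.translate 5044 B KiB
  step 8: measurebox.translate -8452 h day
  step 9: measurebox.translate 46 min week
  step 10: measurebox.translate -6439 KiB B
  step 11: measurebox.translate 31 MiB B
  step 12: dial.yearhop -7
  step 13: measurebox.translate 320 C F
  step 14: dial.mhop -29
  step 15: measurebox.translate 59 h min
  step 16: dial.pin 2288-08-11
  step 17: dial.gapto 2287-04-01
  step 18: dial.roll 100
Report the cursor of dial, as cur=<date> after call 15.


! measurebox.translate(-9/2, kB, B) => -4500
! dial.pin(2299-11-14) => 2299-11-14
! measurebox.translate(-1526, lb, g) => -34609097831/50000
! dial.monthend() => 2299-11-30
! dial.pin(1772-02-25) => 1772-02-25
! measurebox.translate(-1162, MiB, B) => -1218445312
! measurebox.translate(5044, B, KiB) => 1261/256
! measurebox.translate(-8452, h, day) => -2113/6
! measurebox.translate(46, min, week) => 23/5040
! measurebox.translate(-6439, KiB, B) => -6593536
! measurebox.translate(31, MiB, B) => 32505856
! dial.yearhop(-7) => 1765-02-25
! measurebox.translate(320, C, F) => 608
! dial.mhop(-29) => 1762-09-25
! measurebox.translate(59, h, min) => 3540
! dial.pin(2288-08-11) => 2288-08-11
! dial.gapto(2287-04-01) => -498
! dial.roll(100) => 2288-11-19

Answer: cur=1762-09-25


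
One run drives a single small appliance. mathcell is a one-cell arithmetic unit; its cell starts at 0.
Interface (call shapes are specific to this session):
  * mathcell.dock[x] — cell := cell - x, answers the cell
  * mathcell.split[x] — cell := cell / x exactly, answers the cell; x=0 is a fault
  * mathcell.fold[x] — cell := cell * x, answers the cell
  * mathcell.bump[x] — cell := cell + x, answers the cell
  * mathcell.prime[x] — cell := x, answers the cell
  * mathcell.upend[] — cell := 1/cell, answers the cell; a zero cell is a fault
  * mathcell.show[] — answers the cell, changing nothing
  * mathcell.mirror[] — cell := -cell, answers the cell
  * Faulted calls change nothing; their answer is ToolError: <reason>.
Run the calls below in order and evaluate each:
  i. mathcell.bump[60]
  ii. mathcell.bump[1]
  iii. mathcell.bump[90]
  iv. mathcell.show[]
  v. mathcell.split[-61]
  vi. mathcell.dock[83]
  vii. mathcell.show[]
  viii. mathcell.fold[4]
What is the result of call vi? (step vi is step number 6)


·→ bump(x=60)
·← 60
·→ bump(x=1)
·← 61
·→ bump(x=90)
·← 151
·→ show()
·← 151
·→ split(x=-61)
·← -151/61
·→ dock(x=83)
·← -5214/61
·→ show()
·← -5214/61
·→ fold(x=4)
·← -20856/61

Answer: -5214/61


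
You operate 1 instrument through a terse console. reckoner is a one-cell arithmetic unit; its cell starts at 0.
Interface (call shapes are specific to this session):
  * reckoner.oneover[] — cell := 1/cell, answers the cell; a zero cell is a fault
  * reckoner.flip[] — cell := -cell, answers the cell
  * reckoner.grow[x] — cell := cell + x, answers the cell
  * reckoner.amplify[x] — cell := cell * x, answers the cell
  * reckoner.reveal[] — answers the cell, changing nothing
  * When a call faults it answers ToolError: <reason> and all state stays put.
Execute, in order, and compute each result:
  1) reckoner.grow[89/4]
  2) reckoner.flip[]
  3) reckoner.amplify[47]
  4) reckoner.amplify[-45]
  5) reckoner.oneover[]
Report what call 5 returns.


Answer: 4/188235

Derivation:
$ grow x='89/4'
:: 89/4
$ flip
:: -89/4
$ amplify x='47'
:: -4183/4
$ amplify x='-45'
:: 188235/4
$ oneover
:: 4/188235


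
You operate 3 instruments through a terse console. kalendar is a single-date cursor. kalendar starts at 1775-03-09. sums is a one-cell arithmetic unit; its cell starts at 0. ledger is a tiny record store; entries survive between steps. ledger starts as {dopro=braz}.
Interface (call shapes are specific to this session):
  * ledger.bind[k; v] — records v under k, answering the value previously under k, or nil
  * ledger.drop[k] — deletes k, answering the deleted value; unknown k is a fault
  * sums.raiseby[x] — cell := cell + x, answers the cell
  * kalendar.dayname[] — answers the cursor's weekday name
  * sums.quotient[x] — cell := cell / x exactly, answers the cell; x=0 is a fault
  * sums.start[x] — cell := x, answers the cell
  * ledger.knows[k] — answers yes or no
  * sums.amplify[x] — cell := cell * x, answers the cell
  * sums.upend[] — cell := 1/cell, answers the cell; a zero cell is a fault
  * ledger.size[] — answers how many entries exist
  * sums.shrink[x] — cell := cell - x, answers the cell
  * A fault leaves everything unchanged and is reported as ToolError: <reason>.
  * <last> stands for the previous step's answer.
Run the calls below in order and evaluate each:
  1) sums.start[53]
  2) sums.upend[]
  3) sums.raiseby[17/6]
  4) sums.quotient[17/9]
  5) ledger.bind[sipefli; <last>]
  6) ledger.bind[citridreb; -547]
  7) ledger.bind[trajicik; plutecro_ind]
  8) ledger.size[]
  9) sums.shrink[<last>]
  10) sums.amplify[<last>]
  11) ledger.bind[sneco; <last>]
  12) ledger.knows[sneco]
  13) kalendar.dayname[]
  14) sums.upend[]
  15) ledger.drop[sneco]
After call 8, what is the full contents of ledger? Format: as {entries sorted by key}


-> start(x='53')
<- 53
-> upend()
<- 1/53
-> raiseby(x='17/6')
<- 907/318
-> quotient(x='17/9')
<- 2721/1802
-> bind(k='sipefli', v='<last>')
<- nil
-> bind(k='citridreb', v='-547')
<- nil
-> bind(k='trajicik', v='plutecro_ind')
<- nil
-> size()
<- 4
-> shrink(x='<last>')
<- -4487/1802
-> amplify(x='<last>')
<- 20133169/3247204
-> bind(k='sneco', v='<last>')
<- nil
-> knows(k='sneco')
<- yes
-> dayname()
<- Thursday
-> upend()
<- 3247204/20133169
-> drop(k='sneco')
<- 20133169/3247204

Answer: {citridreb=-547, dopro=braz, sipefli=2721/1802, trajicik=plutecro_ind}


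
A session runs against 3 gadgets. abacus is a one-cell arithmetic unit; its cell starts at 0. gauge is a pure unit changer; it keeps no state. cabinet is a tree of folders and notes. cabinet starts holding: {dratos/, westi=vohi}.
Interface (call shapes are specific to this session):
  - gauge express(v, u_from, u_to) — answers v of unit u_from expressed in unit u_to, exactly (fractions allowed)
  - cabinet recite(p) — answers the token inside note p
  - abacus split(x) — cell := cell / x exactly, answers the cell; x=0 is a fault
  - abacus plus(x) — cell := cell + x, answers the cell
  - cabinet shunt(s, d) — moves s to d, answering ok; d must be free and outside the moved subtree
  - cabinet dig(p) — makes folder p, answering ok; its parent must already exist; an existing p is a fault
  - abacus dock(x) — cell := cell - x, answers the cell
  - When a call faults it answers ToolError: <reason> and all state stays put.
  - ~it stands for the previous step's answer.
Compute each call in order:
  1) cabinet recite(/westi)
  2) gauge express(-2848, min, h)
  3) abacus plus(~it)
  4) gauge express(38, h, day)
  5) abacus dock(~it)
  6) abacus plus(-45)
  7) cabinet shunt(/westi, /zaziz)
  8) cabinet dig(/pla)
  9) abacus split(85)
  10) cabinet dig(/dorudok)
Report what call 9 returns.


Answer: -1881/1700

Derivation:
==> cabinet recite(p='/westi')
<== vohi
==> gauge express(v='-2848', u_from='min', u_to='h')
<== -712/15
==> abacus plus(x='~it')
<== -712/15
==> gauge express(v='38', u_from='h', u_to='day')
<== 19/12
==> abacus dock(x='~it')
<== -981/20
==> abacus plus(x='-45')
<== -1881/20
==> cabinet shunt(s='/westi', d='/zaziz')
<== ok
==> cabinet dig(p='/pla')
<== ok
==> abacus split(x='85')
<== -1881/1700
==> cabinet dig(p='/dorudok')
<== ok
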